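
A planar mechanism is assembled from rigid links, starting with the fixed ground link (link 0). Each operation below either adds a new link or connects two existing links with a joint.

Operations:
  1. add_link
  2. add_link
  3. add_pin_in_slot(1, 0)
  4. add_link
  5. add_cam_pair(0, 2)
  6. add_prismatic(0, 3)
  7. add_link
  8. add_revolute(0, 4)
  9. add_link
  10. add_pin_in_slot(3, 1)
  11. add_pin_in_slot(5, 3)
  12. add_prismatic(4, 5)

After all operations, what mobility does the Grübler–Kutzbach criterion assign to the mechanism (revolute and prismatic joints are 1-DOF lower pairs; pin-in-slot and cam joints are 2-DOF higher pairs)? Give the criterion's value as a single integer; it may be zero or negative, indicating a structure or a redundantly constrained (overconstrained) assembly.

ground; <1,0,0>
#1 <2,0,0>
#2 <3,0,0>
PS:1↔0 J2 <3,0,1>
#3 <4,0,1>
C:0↔2 J2 <4,0,2>
P:0↔3 J1 <4,1,2>
#4 <5,1,2>
R:0↔4 J1 <5,2,2>
#5 <6,2,2>
PS:3↔1 J2 <6,2,3>
PS:5↔3 J2 <6,2,4>
P:4↔5 J1 <6,3,4>
3×5 − 2×3 − 1×4 = 5

M = 5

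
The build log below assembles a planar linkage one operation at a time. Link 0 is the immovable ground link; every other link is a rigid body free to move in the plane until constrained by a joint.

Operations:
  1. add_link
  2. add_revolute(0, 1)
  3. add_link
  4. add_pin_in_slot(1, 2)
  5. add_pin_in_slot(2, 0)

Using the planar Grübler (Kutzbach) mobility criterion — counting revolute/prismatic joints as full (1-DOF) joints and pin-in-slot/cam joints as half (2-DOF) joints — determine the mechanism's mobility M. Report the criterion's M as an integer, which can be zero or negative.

M = 2

L=1 J1=0 J2=0
add link → L=2 J1=0 J2=0
R@0,1 dof=1 J1 → L=2 J1=1 J2=0
add link → L=3 J1=1 J2=0
PS@1,2 dof=2 J2 → L=3 J1=1 J2=1
PS@2,0 dof=2 J2 → L=3 J1=1 J2=2
M=3(L−1)−2J1−J2=3·2−2·1−2=2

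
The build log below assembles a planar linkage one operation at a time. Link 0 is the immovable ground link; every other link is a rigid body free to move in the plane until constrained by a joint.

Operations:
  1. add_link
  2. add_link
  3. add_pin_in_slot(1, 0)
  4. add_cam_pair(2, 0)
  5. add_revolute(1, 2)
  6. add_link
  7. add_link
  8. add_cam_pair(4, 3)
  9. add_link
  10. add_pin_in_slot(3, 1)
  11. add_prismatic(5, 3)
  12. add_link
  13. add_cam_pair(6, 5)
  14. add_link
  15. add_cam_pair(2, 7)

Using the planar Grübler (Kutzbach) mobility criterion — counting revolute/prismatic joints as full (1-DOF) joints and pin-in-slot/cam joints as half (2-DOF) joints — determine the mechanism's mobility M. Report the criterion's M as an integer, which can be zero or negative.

[1;0;0] (link 0 is ground)
L+ [2;0;0]
L+ [3;0;0]
PS(1,0)∈J2 [3;0;1]
C(2,0)∈J2 [3;0;2]
R(1,2)∈J1 [3;1;2]
L+ [4;1;2]
L+ [5;1;2]
C(4,3)∈J2 [5;1;3]
L+ [6;1;3]
PS(3,1)∈J2 [6;1;4]
P(5,3)∈J1 [6;2;4]
L+ [7;2;4]
C(6,5)∈J2 [7;2;5]
L+ [8;2;5]
C(2,7)∈J2 [8;2;6]
mobility = 21 − 4 − 6 = 11

M = 11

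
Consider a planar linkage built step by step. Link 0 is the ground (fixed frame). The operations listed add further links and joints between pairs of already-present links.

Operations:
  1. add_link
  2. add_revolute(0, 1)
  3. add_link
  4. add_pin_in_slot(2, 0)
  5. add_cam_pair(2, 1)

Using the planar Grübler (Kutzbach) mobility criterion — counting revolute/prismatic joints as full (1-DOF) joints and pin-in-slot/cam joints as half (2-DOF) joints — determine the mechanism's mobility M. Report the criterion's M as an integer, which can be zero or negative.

ground; <1,0,0>
#1 <2,0,0>
R:0↔1 J1 <2,1,0>
#2 <3,1,0>
PS:2↔0 J2 <3,1,1>
C:2↔1 J2 <3,1,2>
3×2 − 2×1 − 1×2 = 2

M = 2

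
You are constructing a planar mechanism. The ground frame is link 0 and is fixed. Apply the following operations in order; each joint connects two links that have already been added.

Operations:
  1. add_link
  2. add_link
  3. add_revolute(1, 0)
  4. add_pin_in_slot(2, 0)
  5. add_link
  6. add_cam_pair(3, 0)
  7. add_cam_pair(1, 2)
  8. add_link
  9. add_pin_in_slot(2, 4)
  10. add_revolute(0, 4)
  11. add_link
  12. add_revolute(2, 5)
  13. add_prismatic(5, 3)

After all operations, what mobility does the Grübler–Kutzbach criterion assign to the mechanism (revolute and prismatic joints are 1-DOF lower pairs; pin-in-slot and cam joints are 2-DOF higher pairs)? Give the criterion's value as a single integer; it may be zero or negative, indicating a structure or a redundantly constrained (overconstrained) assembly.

M = 3

ground; <1,0,0>
#1 <2,0,0>
#2 <3,0,0>
R:1↔0 J1 <3,1,0>
PS:2↔0 J2 <3,1,1>
#3 <4,1,1>
C:3↔0 J2 <4,1,2>
C:1↔2 J2 <4,1,3>
#4 <5,1,3>
PS:2↔4 J2 <5,1,4>
R:0↔4 J1 <5,2,4>
#5 <6,2,4>
R:2↔5 J1 <6,3,4>
P:5↔3 J1 <6,4,4>
3×5 − 2×4 − 1×4 = 3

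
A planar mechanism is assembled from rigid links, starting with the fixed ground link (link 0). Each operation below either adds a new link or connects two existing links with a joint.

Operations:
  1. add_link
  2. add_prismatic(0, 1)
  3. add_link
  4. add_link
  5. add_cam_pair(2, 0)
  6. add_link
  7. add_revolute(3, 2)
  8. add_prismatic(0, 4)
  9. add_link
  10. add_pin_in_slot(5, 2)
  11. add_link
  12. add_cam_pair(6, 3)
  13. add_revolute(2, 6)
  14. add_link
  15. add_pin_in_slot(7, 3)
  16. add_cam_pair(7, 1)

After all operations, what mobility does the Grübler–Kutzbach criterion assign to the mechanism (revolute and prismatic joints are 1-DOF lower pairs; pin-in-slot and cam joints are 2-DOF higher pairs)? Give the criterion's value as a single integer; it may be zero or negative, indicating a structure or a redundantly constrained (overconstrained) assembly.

M = 8

ground; <1,0,0>
#1 <2,0,0>
P:0↔1 J1 <2,1,0>
#2 <3,1,0>
#3 <4,1,0>
C:2↔0 J2 <4,1,1>
#4 <5,1,1>
R:3↔2 J1 <5,2,1>
P:0↔4 J1 <5,3,1>
#5 <6,3,1>
PS:5↔2 J2 <6,3,2>
#6 <7,3,2>
C:6↔3 J2 <7,3,3>
R:2↔6 J1 <7,4,3>
#7 <8,4,3>
PS:7↔3 J2 <8,4,4>
C:7↔1 J2 <8,4,5>
3×7 − 2×4 − 1×5 = 8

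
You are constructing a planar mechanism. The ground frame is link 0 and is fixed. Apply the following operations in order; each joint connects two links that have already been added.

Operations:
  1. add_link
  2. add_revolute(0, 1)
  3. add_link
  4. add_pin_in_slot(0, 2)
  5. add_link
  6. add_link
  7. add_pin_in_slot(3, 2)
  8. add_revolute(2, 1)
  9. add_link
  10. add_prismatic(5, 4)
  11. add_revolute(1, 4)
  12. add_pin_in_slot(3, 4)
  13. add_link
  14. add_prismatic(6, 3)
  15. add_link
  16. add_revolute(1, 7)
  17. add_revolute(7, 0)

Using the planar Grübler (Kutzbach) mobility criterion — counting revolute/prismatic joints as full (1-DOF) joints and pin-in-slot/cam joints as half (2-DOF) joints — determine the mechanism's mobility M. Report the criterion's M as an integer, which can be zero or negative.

M = 4

[1;0;0] (link 0 is ground)
L+ [2;0;0]
R(0,1)∈J1 [2;1;0]
L+ [3;1;0]
PS(0,2)∈J2 [3;1;1]
L+ [4;1;1]
L+ [5;1;1]
PS(3,2)∈J2 [5;1;2]
R(2,1)∈J1 [5;2;2]
L+ [6;2;2]
P(5,4)∈J1 [6;3;2]
R(1,4)∈J1 [6;4;2]
PS(3,4)∈J2 [6;4;3]
L+ [7;4;3]
P(6,3)∈J1 [7;5;3]
L+ [8;5;3]
R(1,7)∈J1 [8;6;3]
R(7,0)∈J1 [8;7;3]
mobility = 21 − 14 − 3 = 4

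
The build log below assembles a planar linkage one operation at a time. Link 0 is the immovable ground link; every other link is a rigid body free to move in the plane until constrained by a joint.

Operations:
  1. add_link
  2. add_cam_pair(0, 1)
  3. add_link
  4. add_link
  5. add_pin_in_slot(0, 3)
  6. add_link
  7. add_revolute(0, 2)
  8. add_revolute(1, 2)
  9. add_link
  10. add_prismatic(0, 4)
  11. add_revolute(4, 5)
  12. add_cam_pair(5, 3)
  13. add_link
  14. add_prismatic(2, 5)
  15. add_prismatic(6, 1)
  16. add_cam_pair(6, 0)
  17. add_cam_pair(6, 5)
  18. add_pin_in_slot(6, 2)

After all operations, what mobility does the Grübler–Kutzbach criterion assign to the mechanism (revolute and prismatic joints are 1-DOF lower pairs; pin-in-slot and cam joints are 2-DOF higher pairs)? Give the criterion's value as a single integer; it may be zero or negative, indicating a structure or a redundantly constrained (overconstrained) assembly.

M = 0

ground; <1,0,0>
#1 <2,0,0>
C:0↔1 J2 <2,0,1>
#2 <3,0,1>
#3 <4,0,1>
PS:0↔3 J2 <4,0,2>
#4 <5,0,2>
R:0↔2 J1 <5,1,2>
R:1↔2 J1 <5,2,2>
#5 <6,2,2>
P:0↔4 J1 <6,3,2>
R:4↔5 J1 <6,4,2>
C:5↔3 J2 <6,4,3>
#6 <7,4,3>
P:2↔5 J1 <7,5,3>
P:6↔1 J1 <7,6,3>
C:6↔0 J2 <7,6,4>
C:6↔5 J2 <7,6,5>
PS:6↔2 J2 <7,6,6>
3×6 − 2×6 − 1×6 = 0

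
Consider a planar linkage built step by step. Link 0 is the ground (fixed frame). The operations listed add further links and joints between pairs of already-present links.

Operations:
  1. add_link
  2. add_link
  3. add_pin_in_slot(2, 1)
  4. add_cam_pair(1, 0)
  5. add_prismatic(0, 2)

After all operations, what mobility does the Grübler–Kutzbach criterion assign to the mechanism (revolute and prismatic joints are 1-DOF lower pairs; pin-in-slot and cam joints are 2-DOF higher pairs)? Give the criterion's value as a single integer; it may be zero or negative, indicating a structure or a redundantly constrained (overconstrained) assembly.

(L,J1,J2)=(1,0,0); link0 fixed
link1: (2,0,0)
link2: (3,0,0)
PS 2-1 [J2]: (3,0,1)
C 1-0 [J2]: (3,0,2)
P 0-2 [J1]: (3,1,2)
Grübler: 3·2 − 2·1 − 2 = 2

M = 2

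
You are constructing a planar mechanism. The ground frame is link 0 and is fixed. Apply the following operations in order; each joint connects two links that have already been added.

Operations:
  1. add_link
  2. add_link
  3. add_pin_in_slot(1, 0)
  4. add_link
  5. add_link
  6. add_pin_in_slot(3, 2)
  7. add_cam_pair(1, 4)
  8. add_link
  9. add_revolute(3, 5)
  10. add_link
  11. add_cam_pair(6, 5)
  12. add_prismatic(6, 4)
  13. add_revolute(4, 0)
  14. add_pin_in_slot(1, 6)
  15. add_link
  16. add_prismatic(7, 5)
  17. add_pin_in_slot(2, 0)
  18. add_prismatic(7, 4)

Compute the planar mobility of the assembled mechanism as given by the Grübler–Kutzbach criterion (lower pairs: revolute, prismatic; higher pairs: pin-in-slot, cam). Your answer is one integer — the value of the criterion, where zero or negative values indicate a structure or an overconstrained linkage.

L=1 J1=0 J2=0
add link → L=2 J1=0 J2=0
add link → L=3 J1=0 J2=0
PS@1,0 dof=2 J2 → L=3 J1=0 J2=1
add link → L=4 J1=0 J2=1
add link → L=5 J1=0 J2=1
PS@3,2 dof=2 J2 → L=5 J1=0 J2=2
C@1,4 dof=2 J2 → L=5 J1=0 J2=3
add link → L=6 J1=0 J2=3
R@3,5 dof=1 J1 → L=6 J1=1 J2=3
add link → L=7 J1=1 J2=3
C@6,5 dof=2 J2 → L=7 J1=1 J2=4
P@6,4 dof=1 J1 → L=7 J1=2 J2=4
R@4,0 dof=1 J1 → L=7 J1=3 J2=4
PS@1,6 dof=2 J2 → L=7 J1=3 J2=5
add link → L=8 J1=3 J2=5
P@7,5 dof=1 J1 → L=8 J1=4 J2=5
PS@2,0 dof=2 J2 → L=8 J1=4 J2=6
P@7,4 dof=1 J1 → L=8 J1=5 J2=6
M=3(L−1)−2J1−J2=3·7−2·5−6=5

M = 5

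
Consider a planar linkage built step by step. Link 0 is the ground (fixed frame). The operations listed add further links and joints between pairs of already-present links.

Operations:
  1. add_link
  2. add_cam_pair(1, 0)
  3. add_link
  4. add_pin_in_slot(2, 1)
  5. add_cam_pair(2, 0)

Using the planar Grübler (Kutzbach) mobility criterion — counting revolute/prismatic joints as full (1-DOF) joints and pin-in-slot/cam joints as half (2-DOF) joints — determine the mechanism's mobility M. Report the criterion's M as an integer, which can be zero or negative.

link 0 = ground. State L|J1|J2 = 1|0|0
+link1  2|0|0
C(1,0) f=2→J2  2|0|1
+link2  3|0|1
PS(2,1) f=2→J2  3|0|2
C(2,0) f=2→J2  3|0|3
M = 3(3−1)−2·0−3 = 6−0−3 = 3

M = 3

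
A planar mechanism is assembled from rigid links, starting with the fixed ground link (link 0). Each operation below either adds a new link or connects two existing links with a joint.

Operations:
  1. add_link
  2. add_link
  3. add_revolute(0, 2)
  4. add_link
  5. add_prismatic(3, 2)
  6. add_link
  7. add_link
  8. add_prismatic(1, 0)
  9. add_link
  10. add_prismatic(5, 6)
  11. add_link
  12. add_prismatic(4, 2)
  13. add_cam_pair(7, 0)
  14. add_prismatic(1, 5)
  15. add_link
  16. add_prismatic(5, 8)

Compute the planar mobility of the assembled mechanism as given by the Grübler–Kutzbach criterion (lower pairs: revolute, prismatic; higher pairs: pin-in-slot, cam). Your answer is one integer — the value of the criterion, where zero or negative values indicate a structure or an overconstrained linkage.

M = 9

[1;0;0] (link 0 is ground)
L+ [2;0;0]
L+ [3;0;0]
R(0,2)∈J1 [3;1;0]
L+ [4;1;0]
P(3,2)∈J1 [4;2;0]
L+ [5;2;0]
L+ [6;2;0]
P(1,0)∈J1 [6;3;0]
L+ [7;3;0]
P(5,6)∈J1 [7;4;0]
L+ [8;4;0]
P(4,2)∈J1 [8;5;0]
C(7,0)∈J2 [8;5;1]
P(1,5)∈J1 [8;6;1]
L+ [9;6;1]
P(5,8)∈J1 [9;7;1]
mobility = 24 − 14 − 1 = 9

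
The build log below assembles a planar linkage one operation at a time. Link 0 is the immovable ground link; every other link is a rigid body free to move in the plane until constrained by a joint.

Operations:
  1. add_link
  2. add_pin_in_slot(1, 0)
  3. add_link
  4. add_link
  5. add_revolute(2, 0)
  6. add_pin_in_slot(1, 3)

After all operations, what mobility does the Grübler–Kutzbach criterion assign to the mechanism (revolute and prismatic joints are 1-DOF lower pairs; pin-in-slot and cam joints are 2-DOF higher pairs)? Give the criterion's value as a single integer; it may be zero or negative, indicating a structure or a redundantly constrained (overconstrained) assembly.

M = 5

(L,J1,J2)=(1,0,0); link0 fixed
link1: (2,0,0)
PS 1-0 [J2]: (2,0,1)
link2: (3,0,1)
link3: (4,0,1)
R 2-0 [J1]: (4,1,1)
PS 1-3 [J2]: (4,1,2)
Grübler: 3·3 − 2·1 − 2 = 5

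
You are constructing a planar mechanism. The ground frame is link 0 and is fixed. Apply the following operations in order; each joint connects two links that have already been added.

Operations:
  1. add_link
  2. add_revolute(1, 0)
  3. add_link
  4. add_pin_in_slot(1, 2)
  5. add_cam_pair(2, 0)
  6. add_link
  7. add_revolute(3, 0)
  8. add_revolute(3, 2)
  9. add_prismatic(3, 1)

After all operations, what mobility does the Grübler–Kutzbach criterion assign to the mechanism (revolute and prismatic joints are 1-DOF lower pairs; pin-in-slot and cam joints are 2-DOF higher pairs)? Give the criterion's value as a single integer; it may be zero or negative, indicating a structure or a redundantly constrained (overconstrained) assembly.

ground; <1,0,0>
#1 <2,0,0>
R:1↔0 J1 <2,1,0>
#2 <3,1,0>
PS:1↔2 J2 <3,1,1>
C:2↔0 J2 <3,1,2>
#3 <4,1,2>
R:3↔0 J1 <4,2,2>
R:3↔2 J1 <4,3,2>
P:3↔1 J1 <4,4,2>
3×3 − 2×4 − 1×2 = -1

M = -1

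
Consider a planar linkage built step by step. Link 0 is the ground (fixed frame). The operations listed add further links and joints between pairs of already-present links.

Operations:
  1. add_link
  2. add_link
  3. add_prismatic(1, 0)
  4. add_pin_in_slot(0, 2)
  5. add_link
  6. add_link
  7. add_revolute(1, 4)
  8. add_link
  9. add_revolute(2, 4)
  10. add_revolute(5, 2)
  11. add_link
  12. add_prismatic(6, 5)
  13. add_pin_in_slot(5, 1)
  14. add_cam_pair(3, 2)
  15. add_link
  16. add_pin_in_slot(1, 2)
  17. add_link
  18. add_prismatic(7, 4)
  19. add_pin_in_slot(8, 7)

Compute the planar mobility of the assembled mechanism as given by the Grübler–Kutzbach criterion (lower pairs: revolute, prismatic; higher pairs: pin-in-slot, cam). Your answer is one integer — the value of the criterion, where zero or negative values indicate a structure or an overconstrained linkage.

M = 7

[1;0;0] (link 0 is ground)
L+ [2;0;0]
L+ [3;0;0]
P(1,0)∈J1 [3;1;0]
PS(0,2)∈J2 [3;1;1]
L+ [4;1;1]
L+ [5;1;1]
R(1,4)∈J1 [5;2;1]
L+ [6;2;1]
R(2,4)∈J1 [6;3;1]
R(5,2)∈J1 [6;4;1]
L+ [7;4;1]
P(6,5)∈J1 [7;5;1]
PS(5,1)∈J2 [7;5;2]
C(3,2)∈J2 [7;5;3]
L+ [8;5;3]
PS(1,2)∈J2 [8;5;4]
L+ [9;5;4]
P(7,4)∈J1 [9;6;4]
PS(8,7)∈J2 [9;6;5]
mobility = 24 − 12 − 5 = 7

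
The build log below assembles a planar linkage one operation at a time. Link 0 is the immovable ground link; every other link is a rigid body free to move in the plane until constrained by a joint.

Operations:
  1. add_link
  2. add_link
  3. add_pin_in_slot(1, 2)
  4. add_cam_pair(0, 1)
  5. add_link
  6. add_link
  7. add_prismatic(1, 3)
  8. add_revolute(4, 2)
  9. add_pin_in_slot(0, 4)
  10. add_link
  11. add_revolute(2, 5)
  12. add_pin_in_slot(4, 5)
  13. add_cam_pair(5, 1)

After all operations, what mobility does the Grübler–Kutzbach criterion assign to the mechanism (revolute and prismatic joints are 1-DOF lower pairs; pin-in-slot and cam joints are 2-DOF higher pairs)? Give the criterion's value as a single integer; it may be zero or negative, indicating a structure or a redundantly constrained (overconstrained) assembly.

L=1 J1=0 J2=0
add link → L=2 J1=0 J2=0
add link → L=3 J1=0 J2=0
PS@1,2 dof=2 J2 → L=3 J1=0 J2=1
C@0,1 dof=2 J2 → L=3 J1=0 J2=2
add link → L=4 J1=0 J2=2
add link → L=5 J1=0 J2=2
P@1,3 dof=1 J1 → L=5 J1=1 J2=2
R@4,2 dof=1 J1 → L=5 J1=2 J2=2
PS@0,4 dof=2 J2 → L=5 J1=2 J2=3
add link → L=6 J1=2 J2=3
R@2,5 dof=1 J1 → L=6 J1=3 J2=3
PS@4,5 dof=2 J2 → L=6 J1=3 J2=4
C@5,1 dof=2 J2 → L=6 J1=3 J2=5
M=3(L−1)−2J1−J2=3·5−2·3−5=4

M = 4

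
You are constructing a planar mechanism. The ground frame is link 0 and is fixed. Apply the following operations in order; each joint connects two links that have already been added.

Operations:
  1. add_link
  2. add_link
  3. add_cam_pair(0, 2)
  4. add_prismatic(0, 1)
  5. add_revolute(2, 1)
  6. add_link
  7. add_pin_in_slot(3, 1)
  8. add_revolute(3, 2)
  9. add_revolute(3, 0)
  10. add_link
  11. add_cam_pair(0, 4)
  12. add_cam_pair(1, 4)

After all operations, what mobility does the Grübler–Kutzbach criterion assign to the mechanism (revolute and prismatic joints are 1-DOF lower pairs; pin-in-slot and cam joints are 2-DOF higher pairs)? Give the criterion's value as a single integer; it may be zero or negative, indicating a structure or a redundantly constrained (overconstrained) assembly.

ground; <1,0,0>
#1 <2,0,0>
#2 <3,0,0>
C:0↔2 J2 <3,0,1>
P:0↔1 J1 <3,1,1>
R:2↔1 J1 <3,2,1>
#3 <4,2,1>
PS:3↔1 J2 <4,2,2>
R:3↔2 J1 <4,3,2>
R:3↔0 J1 <4,4,2>
#4 <5,4,2>
C:0↔4 J2 <5,4,3>
C:1↔4 J2 <5,4,4>
3×4 − 2×4 − 1×4 = 0

M = 0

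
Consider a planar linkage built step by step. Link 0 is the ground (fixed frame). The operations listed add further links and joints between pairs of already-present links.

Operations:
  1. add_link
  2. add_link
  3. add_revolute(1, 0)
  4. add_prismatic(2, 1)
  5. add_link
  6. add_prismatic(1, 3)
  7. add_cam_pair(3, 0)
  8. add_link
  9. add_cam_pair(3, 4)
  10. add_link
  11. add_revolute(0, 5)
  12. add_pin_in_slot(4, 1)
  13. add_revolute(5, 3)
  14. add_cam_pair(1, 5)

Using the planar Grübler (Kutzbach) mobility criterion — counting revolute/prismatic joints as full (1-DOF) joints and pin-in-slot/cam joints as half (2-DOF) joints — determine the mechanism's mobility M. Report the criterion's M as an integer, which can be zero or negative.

L=1 J1=0 J2=0
add link → L=2 J1=0 J2=0
add link → L=3 J1=0 J2=0
R@1,0 dof=1 J1 → L=3 J1=1 J2=0
P@2,1 dof=1 J1 → L=3 J1=2 J2=0
add link → L=4 J1=2 J2=0
P@1,3 dof=1 J1 → L=4 J1=3 J2=0
C@3,0 dof=2 J2 → L=4 J1=3 J2=1
add link → L=5 J1=3 J2=1
C@3,4 dof=2 J2 → L=5 J1=3 J2=2
add link → L=6 J1=3 J2=2
R@0,5 dof=1 J1 → L=6 J1=4 J2=2
PS@4,1 dof=2 J2 → L=6 J1=4 J2=3
R@5,3 dof=1 J1 → L=6 J1=5 J2=3
C@1,5 dof=2 J2 → L=6 J1=5 J2=4
M=3(L−1)−2J1−J2=3·5−2·5−4=1

M = 1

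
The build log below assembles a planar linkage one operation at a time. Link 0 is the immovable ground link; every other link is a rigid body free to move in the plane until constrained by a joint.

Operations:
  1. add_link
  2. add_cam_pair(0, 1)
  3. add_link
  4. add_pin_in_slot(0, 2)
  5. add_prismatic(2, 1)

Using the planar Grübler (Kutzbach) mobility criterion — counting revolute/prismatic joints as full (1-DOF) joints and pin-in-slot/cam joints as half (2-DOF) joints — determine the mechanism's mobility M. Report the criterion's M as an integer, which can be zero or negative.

[1;0;0] (link 0 is ground)
L+ [2;0;0]
C(0,1)∈J2 [2;0;1]
L+ [3;0;1]
PS(0,2)∈J2 [3;0;2]
P(2,1)∈J1 [3;1;2]
mobility = 6 − 2 − 2 = 2

M = 2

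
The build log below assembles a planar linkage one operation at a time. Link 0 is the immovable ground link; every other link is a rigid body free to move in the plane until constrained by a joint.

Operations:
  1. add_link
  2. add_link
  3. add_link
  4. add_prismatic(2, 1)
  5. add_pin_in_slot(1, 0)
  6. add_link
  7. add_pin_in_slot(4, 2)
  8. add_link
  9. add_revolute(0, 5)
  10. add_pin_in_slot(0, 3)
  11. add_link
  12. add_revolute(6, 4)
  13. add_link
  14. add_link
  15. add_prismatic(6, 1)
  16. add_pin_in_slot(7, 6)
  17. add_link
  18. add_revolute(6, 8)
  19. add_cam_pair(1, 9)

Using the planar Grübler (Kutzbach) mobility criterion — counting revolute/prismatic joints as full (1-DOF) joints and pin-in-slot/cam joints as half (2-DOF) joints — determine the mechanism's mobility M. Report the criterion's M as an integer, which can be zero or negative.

M = 12

[1;0;0] (link 0 is ground)
L+ [2;0;0]
L+ [3;0;0]
L+ [4;0;0]
P(2,1)∈J1 [4;1;0]
PS(1,0)∈J2 [4;1;1]
L+ [5;1;1]
PS(4,2)∈J2 [5;1;2]
L+ [6;1;2]
R(0,5)∈J1 [6;2;2]
PS(0,3)∈J2 [6;2;3]
L+ [7;2;3]
R(6,4)∈J1 [7;3;3]
L+ [8;3;3]
L+ [9;3;3]
P(6,1)∈J1 [9;4;3]
PS(7,6)∈J2 [9;4;4]
L+ [10;4;4]
R(6,8)∈J1 [10;5;4]
C(1,9)∈J2 [10;5;5]
mobility = 27 − 10 − 5 = 12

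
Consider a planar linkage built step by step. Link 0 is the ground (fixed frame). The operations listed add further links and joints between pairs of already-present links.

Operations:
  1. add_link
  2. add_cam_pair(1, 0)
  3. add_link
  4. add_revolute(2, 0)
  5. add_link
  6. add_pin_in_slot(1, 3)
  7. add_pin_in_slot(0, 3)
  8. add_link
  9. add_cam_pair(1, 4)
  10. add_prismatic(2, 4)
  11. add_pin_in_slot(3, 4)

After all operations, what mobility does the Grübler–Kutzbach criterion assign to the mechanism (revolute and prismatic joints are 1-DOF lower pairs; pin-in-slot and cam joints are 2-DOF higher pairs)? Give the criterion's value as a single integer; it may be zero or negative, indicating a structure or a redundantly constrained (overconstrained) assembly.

(L,J1,J2)=(1,0,0); link0 fixed
link1: (2,0,0)
C 1-0 [J2]: (2,0,1)
link2: (3,0,1)
R 2-0 [J1]: (3,1,1)
link3: (4,1,1)
PS 1-3 [J2]: (4,1,2)
PS 0-3 [J2]: (4,1,3)
link4: (5,1,3)
C 1-4 [J2]: (5,1,4)
P 2-4 [J1]: (5,2,4)
PS 3-4 [J2]: (5,2,5)
Grübler: 3·4 − 2·2 − 5 = 3

M = 3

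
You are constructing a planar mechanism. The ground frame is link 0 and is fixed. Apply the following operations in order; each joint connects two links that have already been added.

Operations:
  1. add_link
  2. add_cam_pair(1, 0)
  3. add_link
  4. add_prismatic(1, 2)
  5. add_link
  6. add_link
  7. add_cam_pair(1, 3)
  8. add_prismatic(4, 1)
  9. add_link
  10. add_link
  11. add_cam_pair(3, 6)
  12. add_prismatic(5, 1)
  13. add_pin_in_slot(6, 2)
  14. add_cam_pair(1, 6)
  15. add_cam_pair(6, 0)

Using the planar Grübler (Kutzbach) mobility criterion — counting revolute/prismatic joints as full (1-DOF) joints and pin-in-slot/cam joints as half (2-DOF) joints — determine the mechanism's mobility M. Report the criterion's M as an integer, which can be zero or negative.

M = 6

link 0 = ground. State L|J1|J2 = 1|0|0
+link1  2|0|0
C(1,0) f=2→J2  2|0|1
+link2  3|0|1
P(1,2) f=1→J1  3|1|1
+link3  4|1|1
+link4  5|1|1
C(1,3) f=2→J2  5|1|2
P(4,1) f=1→J1  5|2|2
+link5  6|2|2
+link6  7|2|2
C(3,6) f=2→J2  7|2|3
P(5,1) f=1→J1  7|3|3
PS(6,2) f=2→J2  7|3|4
C(1,6) f=2→J2  7|3|5
C(6,0) f=2→J2  7|3|6
M = 3(7−1)−2·3−6 = 18−6−6 = 6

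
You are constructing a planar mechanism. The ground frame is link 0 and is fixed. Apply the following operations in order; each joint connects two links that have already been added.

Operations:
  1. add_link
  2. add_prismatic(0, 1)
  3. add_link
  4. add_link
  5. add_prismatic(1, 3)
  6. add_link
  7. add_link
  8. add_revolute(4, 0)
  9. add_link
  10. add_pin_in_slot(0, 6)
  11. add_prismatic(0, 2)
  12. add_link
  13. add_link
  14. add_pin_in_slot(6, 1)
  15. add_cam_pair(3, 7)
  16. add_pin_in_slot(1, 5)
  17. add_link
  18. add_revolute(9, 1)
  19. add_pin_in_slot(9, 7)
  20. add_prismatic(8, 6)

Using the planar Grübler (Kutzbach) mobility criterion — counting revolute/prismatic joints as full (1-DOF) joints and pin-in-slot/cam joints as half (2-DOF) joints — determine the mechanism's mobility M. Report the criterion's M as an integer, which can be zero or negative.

M = 10

[1;0;0] (link 0 is ground)
L+ [2;0;0]
P(0,1)∈J1 [2;1;0]
L+ [3;1;0]
L+ [4;1;0]
P(1,3)∈J1 [4;2;0]
L+ [5;2;0]
L+ [6;2;0]
R(4,0)∈J1 [6;3;0]
L+ [7;3;0]
PS(0,6)∈J2 [7;3;1]
P(0,2)∈J1 [7;4;1]
L+ [8;4;1]
L+ [9;4;1]
PS(6,1)∈J2 [9;4;2]
C(3,7)∈J2 [9;4;3]
PS(1,5)∈J2 [9;4;4]
L+ [10;4;4]
R(9,1)∈J1 [10;5;4]
PS(9,7)∈J2 [10;5;5]
P(8,6)∈J1 [10;6;5]
mobility = 27 − 12 − 5 = 10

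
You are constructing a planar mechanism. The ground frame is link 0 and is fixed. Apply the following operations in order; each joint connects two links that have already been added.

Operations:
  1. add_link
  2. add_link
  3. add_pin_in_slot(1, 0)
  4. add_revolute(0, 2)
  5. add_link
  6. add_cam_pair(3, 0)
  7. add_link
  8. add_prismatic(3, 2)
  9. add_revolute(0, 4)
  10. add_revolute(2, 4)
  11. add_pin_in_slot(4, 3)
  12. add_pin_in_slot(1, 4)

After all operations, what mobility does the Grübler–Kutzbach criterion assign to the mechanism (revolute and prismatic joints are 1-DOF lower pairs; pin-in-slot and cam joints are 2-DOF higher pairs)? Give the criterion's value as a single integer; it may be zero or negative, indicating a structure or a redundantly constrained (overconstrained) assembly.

M = 0

L=1 J1=0 J2=0
add link → L=2 J1=0 J2=0
add link → L=3 J1=0 J2=0
PS@1,0 dof=2 J2 → L=3 J1=0 J2=1
R@0,2 dof=1 J1 → L=3 J1=1 J2=1
add link → L=4 J1=1 J2=1
C@3,0 dof=2 J2 → L=4 J1=1 J2=2
add link → L=5 J1=1 J2=2
P@3,2 dof=1 J1 → L=5 J1=2 J2=2
R@0,4 dof=1 J1 → L=5 J1=3 J2=2
R@2,4 dof=1 J1 → L=5 J1=4 J2=2
PS@4,3 dof=2 J2 → L=5 J1=4 J2=3
PS@1,4 dof=2 J2 → L=5 J1=4 J2=4
M=3(L−1)−2J1−J2=3·4−2·4−4=0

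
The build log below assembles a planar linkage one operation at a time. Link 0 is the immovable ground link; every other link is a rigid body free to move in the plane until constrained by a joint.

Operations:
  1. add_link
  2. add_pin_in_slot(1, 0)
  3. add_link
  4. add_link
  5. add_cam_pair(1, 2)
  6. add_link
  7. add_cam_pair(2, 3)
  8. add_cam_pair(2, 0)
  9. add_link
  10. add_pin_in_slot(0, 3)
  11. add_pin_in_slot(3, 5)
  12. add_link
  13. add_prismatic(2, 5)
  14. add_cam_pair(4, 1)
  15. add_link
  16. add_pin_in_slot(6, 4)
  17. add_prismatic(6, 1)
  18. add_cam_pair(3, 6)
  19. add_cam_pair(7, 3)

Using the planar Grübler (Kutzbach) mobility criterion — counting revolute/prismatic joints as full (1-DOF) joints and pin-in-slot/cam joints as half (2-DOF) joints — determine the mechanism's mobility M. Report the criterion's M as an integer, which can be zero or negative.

M = 7

(L,J1,J2)=(1,0,0); link0 fixed
link1: (2,0,0)
PS 1-0 [J2]: (2,0,1)
link2: (3,0,1)
link3: (4,0,1)
C 1-2 [J2]: (4,0,2)
link4: (5,0,2)
C 2-3 [J2]: (5,0,3)
C 2-0 [J2]: (5,0,4)
link5: (6,0,4)
PS 0-3 [J2]: (6,0,5)
PS 3-5 [J2]: (6,0,6)
link6: (7,0,6)
P 2-5 [J1]: (7,1,6)
C 4-1 [J2]: (7,1,7)
link7: (8,1,7)
PS 6-4 [J2]: (8,1,8)
P 6-1 [J1]: (8,2,8)
C 3-6 [J2]: (8,2,9)
C 7-3 [J2]: (8,2,10)
Grübler: 3·7 − 2·2 − 10 = 7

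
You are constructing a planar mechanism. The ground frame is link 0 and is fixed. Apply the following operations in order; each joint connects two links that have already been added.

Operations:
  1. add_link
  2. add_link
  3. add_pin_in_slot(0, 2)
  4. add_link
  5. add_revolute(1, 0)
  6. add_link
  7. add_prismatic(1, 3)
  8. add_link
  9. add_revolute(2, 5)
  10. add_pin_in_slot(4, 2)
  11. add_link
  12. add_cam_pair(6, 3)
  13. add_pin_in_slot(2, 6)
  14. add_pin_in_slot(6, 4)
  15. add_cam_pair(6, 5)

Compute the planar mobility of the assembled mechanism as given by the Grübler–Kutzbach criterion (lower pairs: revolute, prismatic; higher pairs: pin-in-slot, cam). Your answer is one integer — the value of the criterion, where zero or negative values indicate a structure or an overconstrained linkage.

(L,J1,J2)=(1,0,0); link0 fixed
link1: (2,0,0)
link2: (3,0,0)
PS 0-2 [J2]: (3,0,1)
link3: (4,0,1)
R 1-0 [J1]: (4,1,1)
link4: (5,1,1)
P 1-3 [J1]: (5,2,1)
link5: (6,2,1)
R 2-5 [J1]: (6,3,1)
PS 4-2 [J2]: (6,3,2)
link6: (7,3,2)
C 6-3 [J2]: (7,3,3)
PS 2-6 [J2]: (7,3,4)
PS 6-4 [J2]: (7,3,5)
C 6-5 [J2]: (7,3,6)
Grübler: 3·6 − 2·3 − 6 = 6

M = 6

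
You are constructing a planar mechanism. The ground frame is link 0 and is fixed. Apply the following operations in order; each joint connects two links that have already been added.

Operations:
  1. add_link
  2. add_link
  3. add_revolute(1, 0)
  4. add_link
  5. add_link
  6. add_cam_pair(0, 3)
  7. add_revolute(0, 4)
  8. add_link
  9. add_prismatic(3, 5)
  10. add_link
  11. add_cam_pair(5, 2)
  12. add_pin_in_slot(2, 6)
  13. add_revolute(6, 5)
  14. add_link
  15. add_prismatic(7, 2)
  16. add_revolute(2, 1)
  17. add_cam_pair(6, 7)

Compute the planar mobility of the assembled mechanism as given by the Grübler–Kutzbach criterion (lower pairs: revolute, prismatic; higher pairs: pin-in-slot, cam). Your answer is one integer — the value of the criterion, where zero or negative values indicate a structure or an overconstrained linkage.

M = 5

link 0 = ground. State L|J1|J2 = 1|0|0
+link1  2|0|0
+link2  3|0|0
R(1,0) f=1→J1  3|1|0
+link3  4|1|0
+link4  5|1|0
C(0,3) f=2→J2  5|1|1
R(0,4) f=1→J1  5|2|1
+link5  6|2|1
P(3,5) f=1→J1  6|3|1
+link6  7|3|1
C(5,2) f=2→J2  7|3|2
PS(2,6) f=2→J2  7|3|3
R(6,5) f=1→J1  7|4|3
+link7  8|4|3
P(7,2) f=1→J1  8|5|3
R(2,1) f=1→J1  8|6|3
C(6,7) f=2→J2  8|6|4
M = 3(8−1)−2·6−4 = 21−12−4 = 5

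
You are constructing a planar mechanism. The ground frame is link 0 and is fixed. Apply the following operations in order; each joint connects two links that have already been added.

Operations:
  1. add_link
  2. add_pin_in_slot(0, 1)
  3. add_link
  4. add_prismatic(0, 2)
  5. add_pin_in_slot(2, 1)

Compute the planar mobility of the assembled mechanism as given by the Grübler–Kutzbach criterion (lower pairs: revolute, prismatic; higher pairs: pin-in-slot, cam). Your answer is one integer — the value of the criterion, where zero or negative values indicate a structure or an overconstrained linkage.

M = 2

ground; <1,0,0>
#1 <2,0,0>
PS:0↔1 J2 <2,0,1>
#2 <3,0,1>
P:0↔2 J1 <3,1,1>
PS:2↔1 J2 <3,1,2>
3×2 − 2×1 − 1×2 = 2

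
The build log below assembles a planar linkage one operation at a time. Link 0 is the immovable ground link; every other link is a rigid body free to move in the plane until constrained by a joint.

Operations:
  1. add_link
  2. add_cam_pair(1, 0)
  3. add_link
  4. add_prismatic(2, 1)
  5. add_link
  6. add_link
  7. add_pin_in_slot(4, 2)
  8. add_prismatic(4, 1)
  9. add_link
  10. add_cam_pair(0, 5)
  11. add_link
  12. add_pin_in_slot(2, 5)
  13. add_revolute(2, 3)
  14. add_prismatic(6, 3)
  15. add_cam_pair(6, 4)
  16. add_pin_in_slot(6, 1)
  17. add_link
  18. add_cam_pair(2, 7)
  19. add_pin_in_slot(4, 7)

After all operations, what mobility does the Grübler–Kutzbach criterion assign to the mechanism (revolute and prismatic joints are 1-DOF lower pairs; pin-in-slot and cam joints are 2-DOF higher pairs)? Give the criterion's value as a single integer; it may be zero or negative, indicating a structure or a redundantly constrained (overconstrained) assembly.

(L,J1,J2)=(1,0,0); link0 fixed
link1: (2,0,0)
C 1-0 [J2]: (2,0,1)
link2: (3,0,1)
P 2-1 [J1]: (3,1,1)
link3: (4,1,1)
link4: (5,1,1)
PS 4-2 [J2]: (5,1,2)
P 4-1 [J1]: (5,2,2)
link5: (6,2,2)
C 0-5 [J2]: (6,2,3)
link6: (7,2,3)
PS 2-5 [J2]: (7,2,4)
R 2-3 [J1]: (7,3,4)
P 6-3 [J1]: (7,4,4)
C 6-4 [J2]: (7,4,5)
PS 6-1 [J2]: (7,4,6)
link7: (8,4,6)
C 2-7 [J2]: (8,4,7)
PS 4-7 [J2]: (8,4,8)
Grübler: 3·7 − 2·4 − 8 = 5

M = 5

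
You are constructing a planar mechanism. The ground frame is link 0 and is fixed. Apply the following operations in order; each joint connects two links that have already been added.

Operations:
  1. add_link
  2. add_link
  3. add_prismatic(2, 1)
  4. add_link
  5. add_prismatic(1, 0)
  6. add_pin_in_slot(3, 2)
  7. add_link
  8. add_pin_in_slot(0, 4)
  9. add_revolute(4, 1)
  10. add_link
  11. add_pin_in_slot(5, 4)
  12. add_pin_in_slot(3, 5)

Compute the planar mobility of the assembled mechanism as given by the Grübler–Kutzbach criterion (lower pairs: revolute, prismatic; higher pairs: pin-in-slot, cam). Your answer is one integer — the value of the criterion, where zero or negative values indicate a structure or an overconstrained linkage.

ground; <1,0,0>
#1 <2,0,0>
#2 <3,0,0>
P:2↔1 J1 <3,1,0>
#3 <4,1,0>
P:1↔0 J1 <4,2,0>
PS:3↔2 J2 <4,2,1>
#4 <5,2,1>
PS:0↔4 J2 <5,2,2>
R:4↔1 J1 <5,3,2>
#5 <6,3,2>
PS:5↔4 J2 <6,3,3>
PS:3↔5 J2 <6,3,4>
3×5 − 2×3 − 1×4 = 5

M = 5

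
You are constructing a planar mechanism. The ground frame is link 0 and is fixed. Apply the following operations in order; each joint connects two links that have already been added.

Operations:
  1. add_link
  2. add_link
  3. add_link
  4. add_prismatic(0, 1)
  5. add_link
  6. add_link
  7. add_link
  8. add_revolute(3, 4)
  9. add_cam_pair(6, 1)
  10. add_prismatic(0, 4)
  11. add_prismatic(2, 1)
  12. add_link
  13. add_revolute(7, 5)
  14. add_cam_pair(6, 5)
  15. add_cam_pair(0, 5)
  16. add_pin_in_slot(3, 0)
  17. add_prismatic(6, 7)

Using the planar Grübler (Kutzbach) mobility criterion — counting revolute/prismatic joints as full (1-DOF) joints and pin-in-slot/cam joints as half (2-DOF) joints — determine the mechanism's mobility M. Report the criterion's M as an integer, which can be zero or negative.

(L,J1,J2)=(1,0,0); link0 fixed
link1: (2,0,0)
link2: (3,0,0)
link3: (4,0,0)
P 0-1 [J1]: (4,1,0)
link4: (5,1,0)
link5: (6,1,0)
link6: (7,1,0)
R 3-4 [J1]: (7,2,0)
C 6-1 [J2]: (7,2,1)
P 0-4 [J1]: (7,3,1)
P 2-1 [J1]: (7,4,1)
link7: (8,4,1)
R 7-5 [J1]: (8,5,1)
C 6-5 [J2]: (8,5,2)
C 0-5 [J2]: (8,5,3)
PS 3-0 [J2]: (8,5,4)
P 6-7 [J1]: (8,6,4)
Grübler: 3·7 − 2·6 − 4 = 5

M = 5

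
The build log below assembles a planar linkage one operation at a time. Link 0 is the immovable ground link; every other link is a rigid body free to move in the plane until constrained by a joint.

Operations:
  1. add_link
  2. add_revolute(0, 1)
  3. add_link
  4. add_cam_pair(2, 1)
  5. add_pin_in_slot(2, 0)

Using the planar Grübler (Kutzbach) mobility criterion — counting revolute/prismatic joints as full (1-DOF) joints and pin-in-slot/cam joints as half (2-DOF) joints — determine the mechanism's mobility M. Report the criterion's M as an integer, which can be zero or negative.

M = 2

link 0 = ground. State L|J1|J2 = 1|0|0
+link1  2|0|0
R(0,1) f=1→J1  2|1|0
+link2  3|1|0
C(2,1) f=2→J2  3|1|1
PS(2,0) f=2→J2  3|1|2
M = 3(3−1)−2·1−2 = 6−2−2 = 2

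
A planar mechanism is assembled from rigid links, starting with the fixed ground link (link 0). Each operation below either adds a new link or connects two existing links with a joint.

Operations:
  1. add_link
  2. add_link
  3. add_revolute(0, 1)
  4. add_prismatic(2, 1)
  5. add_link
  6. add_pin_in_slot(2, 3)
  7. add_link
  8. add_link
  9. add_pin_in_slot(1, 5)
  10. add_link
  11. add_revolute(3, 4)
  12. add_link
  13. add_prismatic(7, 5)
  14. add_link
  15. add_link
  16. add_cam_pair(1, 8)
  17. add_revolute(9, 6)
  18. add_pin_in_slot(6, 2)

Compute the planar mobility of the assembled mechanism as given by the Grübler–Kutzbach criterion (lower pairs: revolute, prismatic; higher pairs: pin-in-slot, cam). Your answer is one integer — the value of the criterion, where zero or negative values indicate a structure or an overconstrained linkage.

(L,J1,J2)=(1,0,0); link0 fixed
link1: (2,0,0)
link2: (3,0,0)
R 0-1 [J1]: (3,1,0)
P 2-1 [J1]: (3,2,0)
link3: (4,2,0)
PS 2-3 [J2]: (4,2,1)
link4: (5,2,1)
link5: (6,2,1)
PS 1-5 [J2]: (6,2,2)
link6: (7,2,2)
R 3-4 [J1]: (7,3,2)
link7: (8,3,2)
P 7-5 [J1]: (8,4,2)
link8: (9,4,2)
link9: (10,4,2)
C 1-8 [J2]: (10,4,3)
R 9-6 [J1]: (10,5,3)
PS 6-2 [J2]: (10,5,4)
Grübler: 3·9 − 2·5 − 4 = 13

M = 13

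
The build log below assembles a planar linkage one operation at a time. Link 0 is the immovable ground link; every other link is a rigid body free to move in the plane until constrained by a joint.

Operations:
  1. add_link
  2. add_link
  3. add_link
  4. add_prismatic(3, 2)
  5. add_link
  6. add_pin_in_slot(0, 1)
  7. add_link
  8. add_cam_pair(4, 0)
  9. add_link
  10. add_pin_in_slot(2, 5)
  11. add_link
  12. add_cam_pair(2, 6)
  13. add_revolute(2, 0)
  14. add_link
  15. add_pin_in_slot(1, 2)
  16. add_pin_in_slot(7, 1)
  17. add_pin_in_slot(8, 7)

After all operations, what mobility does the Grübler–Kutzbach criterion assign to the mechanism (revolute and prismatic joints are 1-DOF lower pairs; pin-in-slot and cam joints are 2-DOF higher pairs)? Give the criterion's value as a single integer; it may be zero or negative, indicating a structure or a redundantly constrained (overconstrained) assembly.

[1;0;0] (link 0 is ground)
L+ [2;0;0]
L+ [3;0;0]
L+ [4;0;0]
P(3,2)∈J1 [4;1;0]
L+ [5;1;0]
PS(0,1)∈J2 [5;1;1]
L+ [6;1;1]
C(4,0)∈J2 [6;1;2]
L+ [7;1;2]
PS(2,5)∈J2 [7;1;3]
L+ [8;1;3]
C(2,6)∈J2 [8;1;4]
R(2,0)∈J1 [8;2;4]
L+ [9;2;4]
PS(1,2)∈J2 [9;2;5]
PS(7,1)∈J2 [9;2;6]
PS(8,7)∈J2 [9;2;7]
mobility = 24 − 4 − 7 = 13

M = 13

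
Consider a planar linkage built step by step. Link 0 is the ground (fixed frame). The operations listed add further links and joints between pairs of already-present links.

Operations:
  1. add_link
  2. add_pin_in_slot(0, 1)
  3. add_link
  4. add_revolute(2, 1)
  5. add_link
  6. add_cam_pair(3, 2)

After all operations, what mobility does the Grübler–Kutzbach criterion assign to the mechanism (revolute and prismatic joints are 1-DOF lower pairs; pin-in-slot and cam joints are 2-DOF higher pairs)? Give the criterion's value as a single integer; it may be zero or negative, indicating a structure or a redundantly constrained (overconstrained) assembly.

ground; <1,0,0>
#1 <2,0,0>
PS:0↔1 J2 <2,0,1>
#2 <3,0,1>
R:2↔1 J1 <3,1,1>
#3 <4,1,1>
C:3↔2 J2 <4,1,2>
3×3 − 2×1 − 1×2 = 5

M = 5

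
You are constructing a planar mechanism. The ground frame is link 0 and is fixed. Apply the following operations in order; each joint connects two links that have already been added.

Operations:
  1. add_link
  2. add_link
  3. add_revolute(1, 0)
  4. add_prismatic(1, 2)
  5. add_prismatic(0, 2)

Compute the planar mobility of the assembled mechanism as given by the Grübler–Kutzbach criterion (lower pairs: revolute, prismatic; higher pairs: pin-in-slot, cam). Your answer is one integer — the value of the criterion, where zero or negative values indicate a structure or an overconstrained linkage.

ground; <1,0,0>
#1 <2,0,0>
#2 <3,0,0>
R:1↔0 J1 <3,1,0>
P:1↔2 J1 <3,2,0>
P:0↔2 J1 <3,3,0>
3×2 − 2×3 − 1×0 = 0

M = 0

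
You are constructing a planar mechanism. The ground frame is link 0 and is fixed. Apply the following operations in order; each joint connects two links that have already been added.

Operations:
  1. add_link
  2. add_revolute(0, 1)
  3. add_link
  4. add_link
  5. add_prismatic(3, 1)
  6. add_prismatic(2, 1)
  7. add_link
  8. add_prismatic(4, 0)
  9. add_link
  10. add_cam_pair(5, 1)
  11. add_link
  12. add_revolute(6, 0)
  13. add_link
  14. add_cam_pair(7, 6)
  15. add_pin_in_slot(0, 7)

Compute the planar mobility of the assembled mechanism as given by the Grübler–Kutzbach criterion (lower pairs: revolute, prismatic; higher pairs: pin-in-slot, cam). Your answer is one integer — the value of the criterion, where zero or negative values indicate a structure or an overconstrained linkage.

M = 8

(L,J1,J2)=(1,0,0); link0 fixed
link1: (2,0,0)
R 0-1 [J1]: (2,1,0)
link2: (3,1,0)
link3: (4,1,0)
P 3-1 [J1]: (4,2,0)
P 2-1 [J1]: (4,3,0)
link4: (5,3,0)
P 4-0 [J1]: (5,4,0)
link5: (6,4,0)
C 5-1 [J2]: (6,4,1)
link6: (7,4,1)
R 6-0 [J1]: (7,5,1)
link7: (8,5,1)
C 7-6 [J2]: (8,5,2)
PS 0-7 [J2]: (8,5,3)
Grübler: 3·7 − 2·5 − 3 = 8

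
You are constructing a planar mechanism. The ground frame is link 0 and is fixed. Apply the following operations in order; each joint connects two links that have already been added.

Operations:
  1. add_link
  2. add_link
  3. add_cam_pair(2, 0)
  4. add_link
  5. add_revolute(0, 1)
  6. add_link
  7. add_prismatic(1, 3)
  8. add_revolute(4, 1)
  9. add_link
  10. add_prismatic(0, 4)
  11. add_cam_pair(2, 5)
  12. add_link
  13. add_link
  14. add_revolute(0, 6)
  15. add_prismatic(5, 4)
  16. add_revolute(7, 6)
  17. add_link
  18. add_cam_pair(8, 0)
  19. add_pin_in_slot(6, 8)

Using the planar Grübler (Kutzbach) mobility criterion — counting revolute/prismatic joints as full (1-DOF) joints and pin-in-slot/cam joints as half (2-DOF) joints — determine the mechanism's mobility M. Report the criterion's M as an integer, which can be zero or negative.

M = 6

ground; <1,0,0>
#1 <2,0,0>
#2 <3,0,0>
C:2↔0 J2 <3,0,1>
#3 <4,0,1>
R:0↔1 J1 <4,1,1>
#4 <5,1,1>
P:1↔3 J1 <5,2,1>
R:4↔1 J1 <5,3,1>
#5 <6,3,1>
P:0↔4 J1 <6,4,1>
C:2↔5 J2 <6,4,2>
#6 <7,4,2>
#7 <8,4,2>
R:0↔6 J1 <8,5,2>
P:5↔4 J1 <8,6,2>
R:7↔6 J1 <8,7,2>
#8 <9,7,2>
C:8↔0 J2 <9,7,3>
PS:6↔8 J2 <9,7,4>
3×8 − 2×7 − 1×4 = 6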